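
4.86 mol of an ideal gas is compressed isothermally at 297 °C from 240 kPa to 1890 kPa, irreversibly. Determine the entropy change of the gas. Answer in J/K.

ΔS_gas = -83.4 J/K

Entropy is a state function, so ΔS_gas depends only on the end states.
For an isothermal ideal gas ΔS_gas = nR ln(P₁/P₂) = 4.86 × 8.314 × ln(240/1890) = -83.4 J/K.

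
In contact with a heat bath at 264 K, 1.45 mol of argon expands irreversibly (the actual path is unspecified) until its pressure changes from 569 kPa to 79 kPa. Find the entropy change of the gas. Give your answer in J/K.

Entropy is a state function, so ΔS_gas depends only on the end states.
For an isothermal ideal gas ΔS_gas = nR ln(P₁/P₂) = 1.45 × 8.314 × ln(569/79) = 23.8 J/K.

ΔS_gas = 23.8 J/K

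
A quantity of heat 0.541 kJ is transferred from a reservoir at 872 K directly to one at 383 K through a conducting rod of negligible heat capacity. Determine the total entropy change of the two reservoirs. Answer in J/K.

ΔS_hot = −Q/T_H = −541/872 = -0.62041 J/K and ΔS_cold = +Q/T_C = 541/383 = 1.4125 J/K.
ΔS_total = -0.62041 + 1.4125 = 0.792 J/K, positive as the second law requires.

ΔS_total = 0.792 J/K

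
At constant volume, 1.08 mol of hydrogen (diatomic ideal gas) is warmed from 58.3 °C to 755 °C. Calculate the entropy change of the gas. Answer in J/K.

In kelvin: T₁ = 331.45 K, T₂ = 1028.15 K. At constant volume, ΔS = nC_V ln(T₂/T₁) with C_V = 5R/2 = 20.79 J mol⁻¹ K⁻¹.
ΔS = 1.08 × 20.79 × ln(1028.15/331.45) = 25.4 J/K.

ΔS = 25.4 J/K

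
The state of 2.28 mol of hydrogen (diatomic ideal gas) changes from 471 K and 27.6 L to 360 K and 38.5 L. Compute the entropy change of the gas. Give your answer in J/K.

Entropy is a state function: ΔS = nC_V ln(T₂/T₁) + nR ln(V₂/V₁), with C_V = 5R/2 = 20.79 J mol⁻¹ K⁻¹ for a diatomic ideal gas.
ΔS = 2.28 × [20.79 × ln(360/471) + 8.314 × ln(38.5/27.6)] = -6.43 J/K.

ΔS = -6.43 J/K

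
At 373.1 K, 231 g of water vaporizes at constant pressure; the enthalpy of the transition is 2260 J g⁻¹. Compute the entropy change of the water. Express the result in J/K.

Heat absorbed by the substance: Q = mL = 231 × 2260 = 522060 J.
At constant T, ΔS = Q_rev/T = 522060 / 373.1 = 1400 J/K.

ΔS = 1400 J/K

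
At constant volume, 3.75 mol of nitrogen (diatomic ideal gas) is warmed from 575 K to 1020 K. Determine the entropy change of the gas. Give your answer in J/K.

ΔS = 44.7 J/K

At constant volume, ΔS = nC_V ln(T₂/T₁) with C_V = 5R/2 = 20.79 J mol⁻¹ K⁻¹.
ΔS = 3.75 × 20.79 × ln(1020/575) = 44.7 J/K.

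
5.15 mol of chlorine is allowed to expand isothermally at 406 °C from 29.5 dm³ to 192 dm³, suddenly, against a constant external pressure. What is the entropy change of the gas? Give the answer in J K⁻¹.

Entropy is a state function, so ΔS_gas depends only on the end states.
For an isothermal ideal gas ΔS_gas = nR ln(V₂/V₁) = 5.15 × 8.314 × ln(192/29.5) = 80.2 J/K.

ΔS_gas = 80.2 J/K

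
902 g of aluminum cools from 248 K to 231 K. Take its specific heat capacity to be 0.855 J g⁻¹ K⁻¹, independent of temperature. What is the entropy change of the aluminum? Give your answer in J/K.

ΔS = -54.8 J/K

ΔS = ∫dQ_rev/T = m c ln(T₂/T₁) = 902 × 0.855 × ln(231/248) = -54.8 J/K.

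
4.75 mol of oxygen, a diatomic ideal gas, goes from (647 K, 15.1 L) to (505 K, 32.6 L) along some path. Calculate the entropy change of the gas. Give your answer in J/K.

Entropy is a state function: ΔS = nC_V ln(T₂/T₁) + nR ln(V₂/V₁), with C_V = 5R/2 = 20.79 J mol⁻¹ K⁻¹ for a diatomic ideal gas.
ΔS = 4.75 × [20.79 × ln(505/647) + 8.314 × ln(32.6/15.1)] = 5.93 J/K.

ΔS = 5.93 J/K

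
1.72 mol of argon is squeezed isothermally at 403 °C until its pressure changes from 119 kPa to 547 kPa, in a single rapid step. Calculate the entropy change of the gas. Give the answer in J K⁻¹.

ΔS_gas = -21.8 J/K

Entropy is a state function, so ΔS_gas depends only on the end states.
For an isothermal ideal gas ΔS_gas = nR ln(P₁/P₂) = 1.72 × 8.314 × ln(119/547) = -21.8 J/K.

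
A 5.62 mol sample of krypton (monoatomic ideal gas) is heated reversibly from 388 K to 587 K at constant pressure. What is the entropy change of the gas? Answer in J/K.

ΔS = 48.4 J/K

At constant pressure, ΔS = nC_p ln(T₂/T₁) with C_p = 5R/2 = 20.79 J mol⁻¹ K⁻¹.
ΔS = 5.62 × 20.79 × ln(587/388) = 48.4 J/K.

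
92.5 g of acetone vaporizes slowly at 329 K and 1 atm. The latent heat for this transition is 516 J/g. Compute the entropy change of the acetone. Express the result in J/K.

Heat absorbed by the substance: Q = mL = 92.5 × 516 = 47730 J.
At constant T, ΔS = Q_rev/T = 47730 / 329 = 145 J/K.

ΔS = 145 J/K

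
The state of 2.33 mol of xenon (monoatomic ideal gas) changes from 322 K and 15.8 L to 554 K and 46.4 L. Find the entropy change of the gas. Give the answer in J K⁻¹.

ΔS = 36.6 J/K

Entropy is a state function: ΔS = nC_V ln(T₂/T₁) + nR ln(V₂/V₁), with C_V = 3R/2 = 12.47 J mol⁻¹ K⁻¹ for a monoatomic ideal gas.
ΔS = 2.33 × [12.47 × ln(554/322) + 8.314 × ln(46.4/15.8)] = 36.6 J/K.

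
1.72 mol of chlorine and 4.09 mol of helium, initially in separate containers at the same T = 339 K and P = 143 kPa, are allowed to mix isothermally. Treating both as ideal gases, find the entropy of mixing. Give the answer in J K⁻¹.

Mole fractions: x_A = 1.72/5.81 = 0.296, x_B = 0.704.
ΔS_mix = −R(n_A ln x_A + n_B ln x_B) = −8.314 × (1.72 ln 0.296 + 4.09 ln 0.704) = 29.3 J/K.

ΔS_mix = 29.3 J/K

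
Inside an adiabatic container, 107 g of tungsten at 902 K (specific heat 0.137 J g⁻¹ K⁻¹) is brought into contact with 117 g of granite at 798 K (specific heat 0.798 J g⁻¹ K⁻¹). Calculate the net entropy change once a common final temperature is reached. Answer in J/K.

ΔS_total = 0.0979 J/K

Energy balance: T_f = (m₁c₁T₁ + m₂c₂T₂)/(m₁c₁ + m₂c₂) = 812.11 K.
ΔS₁ = m₁c₁ ln(T_f/T₁) = 14.659 × ln(812.11/902) = -1.53883 J/K.
ΔS₂ = m₂c₂ ln(T_f/T₂) = 93.366 × ln(812.11/798) = 1.63677 J/K.
ΔS_total = -1.53883 + 1.63677 = 0.0979 J/K.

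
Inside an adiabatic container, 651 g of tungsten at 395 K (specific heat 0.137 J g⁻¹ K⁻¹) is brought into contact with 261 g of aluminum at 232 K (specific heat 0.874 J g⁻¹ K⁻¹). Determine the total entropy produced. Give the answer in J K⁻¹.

ΔS_total = 9.72 J/K

Energy balance: T_f = (m₁c₁T₁ + m₂c₂T₂)/(m₁c₁ + m₂c₂) = 277.82 K.
ΔS₁ = m₁c₁ ln(T_f/T₁) = 89.187 × ln(277.82/395) = -31.39 J/K.
ΔS₂ = m₂c₂ ln(T_f/T₂) = 228.114 × ln(277.82/232) = 41.11 J/K.
ΔS_total = -31.39 + 41.11 = 9.72 J/K.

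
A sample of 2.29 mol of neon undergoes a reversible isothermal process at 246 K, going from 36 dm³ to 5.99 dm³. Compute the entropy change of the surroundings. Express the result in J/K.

For an isothermal ideal gas ΔS_gas = nR ln(V₂/V₁) = 2.29 × 8.314 × ln(5.99/36) = -34.1 J/K.
The process is reversible, so ΔS_surr = −ΔS_gas = 34.1 J/K and ΔS_universe = 0.

ΔS_surr = 34.1 J/K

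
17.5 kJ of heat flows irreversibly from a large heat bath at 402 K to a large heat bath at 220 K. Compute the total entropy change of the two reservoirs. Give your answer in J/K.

ΔS_total = 36 J/K

ΔS_hot = −Q/T_H = −17500/402 = -43.53 J/K and ΔS_cold = +Q/T_C = 17500/220 = 79.55 J/K.
ΔS_total = -43.53 + 79.55 = 36 J/K, positive as the second law requires.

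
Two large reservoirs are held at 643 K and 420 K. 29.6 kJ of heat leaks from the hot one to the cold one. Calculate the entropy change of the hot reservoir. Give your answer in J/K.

ΔS_hot = -46 J/K

The hot reservoir loses heat Q, so ΔS_hot = −Q/T_H = −29600/643 = -46 J/K.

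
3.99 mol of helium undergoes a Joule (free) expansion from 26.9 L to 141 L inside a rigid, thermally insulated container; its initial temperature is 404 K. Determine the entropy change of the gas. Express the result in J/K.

ΔS_gas = 55 J/K

No heat is exchanged and no work is done, so the ideal-gas temperature stays constant.
Entropy is a state function; using a reversible isothermal path, ΔS_gas = nR ln(V₂/V₁) = 3.99 × 8.314 × ln(141/26.9) = 55 J/K.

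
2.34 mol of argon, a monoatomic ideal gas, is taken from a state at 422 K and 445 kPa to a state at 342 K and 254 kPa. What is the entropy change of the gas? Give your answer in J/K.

ΔS = 0.686 J/K

ΔS = nC_p ln(T₂/T₁) − nR ln(P₂/P₁), with C_p = 5R/2 = 20.79 J mol⁻¹ K⁻¹ for a monoatomic ideal gas.
ΔS = 2.34 × [20.79 × ln(342/422) − 8.314 × ln(254/445)] = 0.686 J/K.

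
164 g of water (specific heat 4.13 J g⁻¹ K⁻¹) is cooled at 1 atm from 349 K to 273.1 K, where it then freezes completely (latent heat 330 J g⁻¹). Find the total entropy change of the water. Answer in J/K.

ΔS = -364 J/K

Cooling step: ΔS₁ = m c ln(T_tr/T_i) = 164 × 4.13 × ln(273.1/349) = -166.1 J/K.
Phase change: ΔS₂ = −mL/T_tr = −164 × 330 / 273.1 = -198.2 J/K.
ΔS_total = (-166.1) + (-198.2) = -364 J/K.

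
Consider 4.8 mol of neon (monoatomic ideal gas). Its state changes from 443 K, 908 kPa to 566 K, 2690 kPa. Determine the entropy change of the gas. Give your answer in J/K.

ΔS = -18.9 J/K

ΔS = nC_p ln(T₂/T₁) − nR ln(P₂/P₁), with C_p = 5R/2 = 20.79 J mol⁻¹ K⁻¹ for a monoatomic ideal gas.
ΔS = 4.8 × [20.79 × ln(566/443) − 8.314 × ln(2690/908)] = -18.9 J/K.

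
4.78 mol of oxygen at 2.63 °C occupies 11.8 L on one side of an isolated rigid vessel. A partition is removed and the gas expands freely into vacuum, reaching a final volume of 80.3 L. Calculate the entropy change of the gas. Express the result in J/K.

For an ideal gas in free expansion Q = 0 and W = 0, so T is unchanged.
Entropy is a state function; using a reversible isothermal path, ΔS_gas = nR ln(V₂/V₁) = 4.78 × 8.314 × ln(80.3/11.8) = 76.2 J/K.

ΔS_gas = 76.2 J/K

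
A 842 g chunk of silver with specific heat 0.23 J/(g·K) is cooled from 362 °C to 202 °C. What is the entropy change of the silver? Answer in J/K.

In kelvin: T₁ = 635.15 K, T₂ = 475.15 K. ΔS = ∫dQ_rev/T = m c ln(T₂/T₁) = 842 × 0.23 × ln(475.15/635.15) = -56.2 J/K.

ΔS = -56.2 J/K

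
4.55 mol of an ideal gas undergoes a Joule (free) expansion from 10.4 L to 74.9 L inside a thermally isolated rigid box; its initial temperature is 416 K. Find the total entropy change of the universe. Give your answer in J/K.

ΔS_universe = 74.7 J/K

No heat is exchanged and no work is done, so the ideal-gas temperature stays constant.
Entropy is a state function; using a reversible isothermal path, ΔS_gas = nR ln(V₂/V₁) = 4.55 × 8.314 × ln(74.9/10.4) = 74.7 J/K.
The insulated surroundings exchange no heat, so ΔS_surr = 0 and ΔS_universe = ΔS_gas.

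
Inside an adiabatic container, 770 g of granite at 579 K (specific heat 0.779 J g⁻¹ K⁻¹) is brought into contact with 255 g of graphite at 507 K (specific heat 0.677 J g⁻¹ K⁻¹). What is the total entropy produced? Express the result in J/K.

ΔS_total = 1.15 J/K

Energy balance: T_f = (m₁c₁T₁ + m₂c₂T₂)/(m₁c₁ + m₂c₂) = 562.91 K.
ΔS₁ = m₁c₁ ln(T_f/T₁) = 599.83 × ln(562.91/579) = -16.91 J/K.
ΔS₂ = m₂c₂ ln(T_f/T₂) = 172.635 × ln(562.91/507) = 18.06 J/K.
ΔS_total = -16.91 + 18.06 = 1.15 J/K.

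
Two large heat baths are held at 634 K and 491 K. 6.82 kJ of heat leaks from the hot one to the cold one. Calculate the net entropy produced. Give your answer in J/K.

ΔS_hot = −Q/T_H = −6820/634 = -10.76 J/K and ΔS_cold = +Q/T_C = 6820/491 = 13.89 J/K.
ΔS_total = -10.76 + 13.89 = 3.13 J/K, positive as the second law requires.

ΔS_total = 3.13 J/K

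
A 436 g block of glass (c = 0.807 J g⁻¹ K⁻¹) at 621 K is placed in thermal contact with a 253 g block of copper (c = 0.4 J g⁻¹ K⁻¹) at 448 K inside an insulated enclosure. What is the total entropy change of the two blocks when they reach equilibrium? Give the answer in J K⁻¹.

ΔS_total = 3.94 J/K

Energy balance: T_f = (m₁c₁T₁ + m₂c₂T₂)/(m₁c₁ + m₂c₂) = 582.36 K.
ΔS₁ = m₁c₁ ln(T_f/T₁) = 351.852 × ln(582.36/621) = -22.606 J/K.
ΔS₂ = m₂c₂ ln(T_f/T₂) = 101.2 × ln(582.36/448) = 26.544 J/K.
ΔS_total = -22.606 + 26.544 = 3.94 J/K.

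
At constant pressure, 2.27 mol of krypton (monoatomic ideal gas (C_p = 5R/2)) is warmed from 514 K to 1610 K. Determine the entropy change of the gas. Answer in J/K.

At constant pressure, ΔS = nC_p ln(T₂/T₁) with C_p = 5R/2 = 20.79 J mol⁻¹ K⁻¹.
ΔS = 2.27 × 20.79 × ln(1610/514) = 53.9 J/K.

ΔS = 53.9 J/K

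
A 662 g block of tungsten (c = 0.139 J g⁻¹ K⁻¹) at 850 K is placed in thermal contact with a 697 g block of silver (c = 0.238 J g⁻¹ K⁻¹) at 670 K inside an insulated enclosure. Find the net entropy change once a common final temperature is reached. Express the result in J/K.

ΔS_total = 1.71 J/K

Energy balance: T_f = (m₁c₁T₁ + m₂c₂T₂)/(m₁c₁ + m₂c₂) = 734.22 K.
ΔS₁ = m₁c₁ ln(T_f/T₁) = 92.018 × ln(734.22/850) = -13.47 J/K.
ΔS₂ = m₂c₂ ln(T_f/T₂) = 165.886 × ln(734.22/670) = 15.18 J/K.
ΔS_total = -13.47 + 15.18 = 1.71 J/K.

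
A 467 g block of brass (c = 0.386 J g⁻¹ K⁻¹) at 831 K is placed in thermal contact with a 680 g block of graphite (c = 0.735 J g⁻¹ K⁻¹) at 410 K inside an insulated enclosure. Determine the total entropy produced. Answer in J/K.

Energy balance: T_f = (m₁c₁T₁ + m₂c₂T₂)/(m₁c₁ + m₂c₂) = 521.59 K.
ΔS₁ = m₁c₁ ln(T_f/T₁) = 180.262 × ln(521.59/831) = -83.956 J/K.
ΔS₂ = m₂c₂ ln(T_f/T₂) = 499.8 × ln(521.59/410) = 120.32 J/K.
ΔS_total = -83.956 + 120.32 = 36.4 J/K.

ΔS_total = 36.4 J/K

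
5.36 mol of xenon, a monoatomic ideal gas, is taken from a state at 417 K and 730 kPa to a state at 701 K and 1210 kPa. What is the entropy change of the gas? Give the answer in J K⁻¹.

ΔS = nC_p ln(T₂/T₁) − nR ln(P₂/P₁), with C_p = 5R/2 = 20.79 J mol⁻¹ K⁻¹ for a monoatomic ideal gas.
ΔS = 5.36 × [20.79 × ln(701/417) − 8.314 × ln(1210/730)] = 35.3 J/K.

ΔS = 35.3 J/K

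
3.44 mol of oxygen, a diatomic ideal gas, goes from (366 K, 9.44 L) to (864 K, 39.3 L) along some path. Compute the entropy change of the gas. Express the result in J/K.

Entropy is a state function: ΔS = nC_V ln(T₂/T₁) + nR ln(V₂/V₁), with C_V = 5R/2 = 20.79 J mol⁻¹ K⁻¹ for a diatomic ideal gas.
ΔS = 3.44 × [20.79 × ln(864/366) + 8.314 × ln(39.3/9.44)] = 102 J/K.

ΔS = 102 J/K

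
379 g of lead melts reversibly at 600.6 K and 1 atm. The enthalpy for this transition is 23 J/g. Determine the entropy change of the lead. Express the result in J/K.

Heat absorbed by the substance: Q = mL = 379 × 23 = 8717 J.
At constant T, ΔS = Q_rev/T = 8717 / 600.6 = 14.5 J/K.

ΔS = 14.5 J/K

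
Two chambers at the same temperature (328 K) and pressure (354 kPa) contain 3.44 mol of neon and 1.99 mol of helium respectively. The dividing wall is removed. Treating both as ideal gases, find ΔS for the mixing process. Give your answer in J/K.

ΔS_mix = 29.7 J/K

Mole fractions: x_A = 3.44/5.43 = 0.634, x_B = 0.366.
ΔS_mix = −R(n_A ln x_A + n_B ln x_B) = −8.314 × (3.44 ln 0.634 + 1.99 ln 0.366) = 29.7 J/K.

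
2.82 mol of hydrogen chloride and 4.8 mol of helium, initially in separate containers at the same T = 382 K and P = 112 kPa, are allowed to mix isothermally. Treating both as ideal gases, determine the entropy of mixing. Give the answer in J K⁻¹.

ΔS_mix = 41.7 J/K

Mole fractions: x_A = 2.82/7.62 = 0.37, x_B = 0.63.
ΔS_mix = −R(n_A ln x_A + n_B ln x_B) = −8.314 × (2.82 ln 0.37 + 4.8 ln 0.63) = 41.7 J/K.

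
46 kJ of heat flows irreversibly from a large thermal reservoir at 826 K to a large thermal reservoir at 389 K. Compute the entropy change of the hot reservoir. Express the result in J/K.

The hot reservoir loses heat Q, so ΔS_hot = −Q/T_H = −46000/826 = -55.7 J/K.

ΔS_hot = -55.7 J/K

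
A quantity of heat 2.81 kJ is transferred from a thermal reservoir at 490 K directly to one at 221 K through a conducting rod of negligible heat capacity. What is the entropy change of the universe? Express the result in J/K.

ΔS_total = 6.98 J/K

ΔS_hot = −Q/T_H = −2810/490 = -5.735 J/K and ΔS_cold = +Q/T_C = 2810/221 = 12.71 J/K.
ΔS_total = -5.735 + 12.71 = 6.98 J/K, positive as the second law requires.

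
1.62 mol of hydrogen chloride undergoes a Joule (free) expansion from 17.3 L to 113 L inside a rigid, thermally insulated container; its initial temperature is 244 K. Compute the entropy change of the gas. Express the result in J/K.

ΔS_gas = 25.3 J/K

For an ideal gas in free expansion Q = 0 and W = 0, so T is unchanged.
Entropy is a state function; using a reversible isothermal path, ΔS_gas = nR ln(V₂/V₁) = 1.62 × 8.314 × ln(113/17.3) = 25.3 J/K.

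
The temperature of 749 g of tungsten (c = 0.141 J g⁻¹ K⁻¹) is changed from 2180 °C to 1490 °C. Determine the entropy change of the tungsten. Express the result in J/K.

In kelvin: T₁ = 2453.15 K, T₂ = 1763.15 K. ΔS = ∫dQ_rev/T = m c ln(T₂/T₁) = 749 × 0.141 × ln(1763.15/2453.15) = -34.9 J/K.

ΔS = -34.9 J/K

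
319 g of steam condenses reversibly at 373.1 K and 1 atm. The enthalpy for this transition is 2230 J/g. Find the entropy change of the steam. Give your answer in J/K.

Heat released by the substance: Q = −mL = −319 × 2230 = −711370 J.
At constant T, ΔS = Q_rev/T = −711370 / 373.1 = -1910 J/K.

ΔS = -1910 J/K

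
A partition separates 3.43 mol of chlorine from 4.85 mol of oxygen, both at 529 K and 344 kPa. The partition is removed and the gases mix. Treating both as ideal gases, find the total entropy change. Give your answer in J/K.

ΔS_mix = 46.7 J/K

Mole fractions: x_A = 3.43/8.28 = 0.414, x_B = 0.586.
ΔS_mix = −R(n_A ln x_A + n_B ln x_B) = −8.314 × (3.43 ln 0.414 + 4.85 ln 0.586) = 46.7 J/K.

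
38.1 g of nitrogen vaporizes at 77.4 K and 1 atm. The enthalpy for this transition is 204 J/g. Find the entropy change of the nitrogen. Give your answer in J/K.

ΔS = 100 J/K

Heat absorbed by the substance: Q = mL = 38.1 × 204 = 7772.4 J.
At constant T, ΔS = Q_rev/T = 7772.4 / 77.4 = 100 J/K.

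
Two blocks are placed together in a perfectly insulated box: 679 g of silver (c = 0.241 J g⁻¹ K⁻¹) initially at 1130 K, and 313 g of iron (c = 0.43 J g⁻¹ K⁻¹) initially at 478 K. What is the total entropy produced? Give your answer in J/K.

Energy balance: T_f = (m₁c₁T₁ + m₂c₂T₂)/(m₁c₁ + m₂c₂) = 835.75 K.
ΔS₁ = m₁c₁ ln(T_f/T₁) = 163.639 × ln(835.75/1130) = -49.36 J/K.
ΔS₂ = m₂c₂ ln(T_f/T₂) = 134.59 × ln(835.75/478) = 75.2 J/K.
ΔS_total = -49.36 + 75.2 = 25.8 J/K.

ΔS_total = 25.8 J/K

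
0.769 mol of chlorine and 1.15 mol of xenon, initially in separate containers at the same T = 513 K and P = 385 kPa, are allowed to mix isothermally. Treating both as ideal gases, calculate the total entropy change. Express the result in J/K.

Mole fractions: x_A = 0.769/1.92 = 0.401, x_B = 0.599.
ΔS_mix = −R(n_A ln x_A + n_B ln x_B) = −8.314 × (0.769 ln 0.401 + 1.15 ln 0.599) = 10.7 J/K.

ΔS_mix = 10.7 J/K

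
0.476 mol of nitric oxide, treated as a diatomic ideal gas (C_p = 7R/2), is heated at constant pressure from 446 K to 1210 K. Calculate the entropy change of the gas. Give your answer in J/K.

ΔS = 13.8 J/K

At constant pressure, ΔS = nC_p ln(T₂/T₁) with C_p = 7R/2 = 29.1 J mol⁻¹ K⁻¹.
ΔS = 0.476 × 29.1 × ln(1210/446) = 13.8 J/K.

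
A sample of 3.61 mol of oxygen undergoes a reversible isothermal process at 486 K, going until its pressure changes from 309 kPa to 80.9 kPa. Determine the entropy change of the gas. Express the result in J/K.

ΔS_gas = 40.2 J/K

For an isothermal ideal gas ΔS_gas = nR ln(P₁/P₂) = 3.61 × 8.314 × ln(309/80.9) = 40.2 J/K.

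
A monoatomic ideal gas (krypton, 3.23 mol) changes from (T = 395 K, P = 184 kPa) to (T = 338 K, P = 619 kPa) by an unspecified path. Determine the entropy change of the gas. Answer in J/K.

ΔS = nC_p ln(T₂/T₁) − nR ln(P₂/P₁), with C_p = 5R/2 = 20.79 J mol⁻¹ K⁻¹ for a monoatomic ideal gas.
ΔS = 3.23 × [20.79 × ln(338/395) − 8.314 × ln(619/184)] = -43 J/K.

ΔS = -43 J/K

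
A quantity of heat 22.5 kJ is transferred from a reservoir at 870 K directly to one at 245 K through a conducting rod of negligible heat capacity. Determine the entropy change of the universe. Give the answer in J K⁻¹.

ΔS_total = 66 J/K

ΔS_hot = −Q/T_H = −22500/870 = -25.86 J/K and ΔS_cold = +Q/T_C = 22500/245 = 91.84 J/K.
ΔS_total = -25.86 + 91.84 = 66 J/K, positive as the second law requires.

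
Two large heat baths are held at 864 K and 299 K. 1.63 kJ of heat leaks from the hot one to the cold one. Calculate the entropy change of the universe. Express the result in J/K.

ΔS_hot = −Q/T_H = −1630/864 = -1.887 J/K and ΔS_cold = +Q/T_C = 1630/299 = 5.452 J/K.
ΔS_total = -1.887 + 5.452 = 3.56 J/K, positive as the second law requires.

ΔS_total = 3.56 J/K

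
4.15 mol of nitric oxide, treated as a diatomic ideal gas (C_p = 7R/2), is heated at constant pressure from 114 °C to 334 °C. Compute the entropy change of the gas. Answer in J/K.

In kelvin: T₁ = 387.15 K, T₂ = 607.15 K. At constant pressure, ΔS = nC_p ln(T₂/T₁) with C_p = 7R/2 = 29.1 J mol⁻¹ K⁻¹.
ΔS = 4.15 × 29.1 × ln(607.15/387.15) = 54.3 J/K.

ΔS = 54.3 J/K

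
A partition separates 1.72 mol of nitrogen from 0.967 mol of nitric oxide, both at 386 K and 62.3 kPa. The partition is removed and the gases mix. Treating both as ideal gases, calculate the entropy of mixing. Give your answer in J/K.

ΔS_mix = 14.6 J/K

Mole fractions: x_A = 1.72/2.69 = 0.64, x_B = 0.36.
ΔS_mix = −R(n_A ln x_A + n_B ln x_B) = −8.314 × (1.72 ln 0.64 + 0.967 ln 0.36) = 14.6 J/K.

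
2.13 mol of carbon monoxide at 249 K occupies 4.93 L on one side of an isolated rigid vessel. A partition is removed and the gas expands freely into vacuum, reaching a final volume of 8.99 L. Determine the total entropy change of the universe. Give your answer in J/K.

For an ideal gas in free expansion Q = 0 and W = 0, so T is unchanged.
Entropy is a state function; using a reversible isothermal path, ΔS_gas = nR ln(V₂/V₁) = 2.13 × 8.314 × ln(8.99/4.93) = 10.6 J/K.
The insulated surroundings exchange no heat, so ΔS_surr = 0 and ΔS_universe = ΔS_gas.

ΔS_universe = 10.6 J/K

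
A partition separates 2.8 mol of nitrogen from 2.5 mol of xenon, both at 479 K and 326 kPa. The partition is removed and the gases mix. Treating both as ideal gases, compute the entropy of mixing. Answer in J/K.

ΔS_mix = 30.5 J/K

Mole fractions: x_A = 2.8/5.3 = 0.528, x_B = 0.472.
ΔS_mix = −R(n_A ln x_A + n_B ln x_B) = −8.314 × (2.8 ln 0.528 + 2.5 ln 0.472) = 30.5 J/K.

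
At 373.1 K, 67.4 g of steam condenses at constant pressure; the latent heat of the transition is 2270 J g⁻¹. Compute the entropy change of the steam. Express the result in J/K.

Heat released by the substance: Q = −mL = −67.4 × 2270 = −152998 J.
At constant T, ΔS = Q_rev/T = −152998 / 373.1 = -410 J/K.

ΔS = -410 J/K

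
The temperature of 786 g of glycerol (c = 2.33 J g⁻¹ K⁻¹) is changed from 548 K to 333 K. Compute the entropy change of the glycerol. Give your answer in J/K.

ΔS = ∫dQ_rev/T = m c ln(T₂/T₁) = 786 × 2.33 × ln(333/548) = -912 J/K.

ΔS = -912 J/K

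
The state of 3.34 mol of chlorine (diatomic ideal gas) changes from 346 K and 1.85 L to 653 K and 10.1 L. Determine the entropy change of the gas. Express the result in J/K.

Entropy is a state function: ΔS = nC_V ln(T₂/T₁) + nR ln(V₂/V₁), with C_V = 5R/2 = 20.79 J mol⁻¹ K⁻¹ for a diatomic ideal gas.
ΔS = 3.34 × [20.79 × ln(653/346) + 8.314 × ln(10.1/1.85)] = 91.2 J/K.

ΔS = 91.2 J/K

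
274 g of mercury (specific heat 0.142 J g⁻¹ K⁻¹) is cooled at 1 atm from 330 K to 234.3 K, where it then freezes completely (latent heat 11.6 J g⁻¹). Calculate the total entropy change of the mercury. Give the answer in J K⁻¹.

ΔS = -26.9 J/K

Cooling step: ΔS₁ = m c ln(T_tr/T_i) = 274 × 0.142 × ln(234.3/330) = -13.33 J/K.
Phase change: ΔS₂ = −mL/T_tr = −274 × 11.6 / 234.3 = -13.57 J/K.
ΔS_total = (-13.33) + (-13.57) = -26.9 J/K.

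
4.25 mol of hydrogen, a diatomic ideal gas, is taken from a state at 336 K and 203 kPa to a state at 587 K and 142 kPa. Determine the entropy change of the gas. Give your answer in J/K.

ΔS = nC_p ln(T₂/T₁) − nR ln(P₂/P₁), with C_p = 7R/2 = 29.1 J mol⁻¹ K⁻¹ for a diatomic ideal gas.
ΔS = 4.25 × [29.1 × ln(587/336) − 8.314 × ln(142/203)] = 81.6 J/K.

ΔS = 81.6 J/K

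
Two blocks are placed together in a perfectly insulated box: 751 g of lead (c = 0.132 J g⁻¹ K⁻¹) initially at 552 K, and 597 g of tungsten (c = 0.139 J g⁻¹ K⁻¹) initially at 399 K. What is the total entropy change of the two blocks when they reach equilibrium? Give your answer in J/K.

Energy balance: T_f = (m₁c₁T₁ + m₂c₂T₂)/(m₁c₁ + m₂c₂) = 482.28 K.
ΔS₁ = m₁c₁ ln(T_f/T₁) = 99.132 × ln(482.28/552) = -13.38 J/K.
ΔS₂ = m₂c₂ ln(T_f/T₂) = 82.983 × ln(482.28/399) = 15.73 J/K.
ΔS_total = -13.38 + 15.73 = 2.35 J/K.

ΔS_total = 2.35 J/K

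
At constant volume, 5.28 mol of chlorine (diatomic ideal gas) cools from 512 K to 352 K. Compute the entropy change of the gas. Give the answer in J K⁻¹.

At constant volume, ΔS = nC_V ln(T₂/T₁) with C_V = 5R/2 = 20.79 J mol⁻¹ K⁻¹.
ΔS = 5.28 × 20.79 × ln(352/512) = -41.1 J/K.

ΔS = -41.1 J/K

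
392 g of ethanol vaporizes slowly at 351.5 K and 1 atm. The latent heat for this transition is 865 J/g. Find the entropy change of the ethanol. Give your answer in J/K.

Heat absorbed by the substance: Q = mL = 392 × 865 = 339080 J.
At constant T, ΔS = Q_rev/T = 339080 / 351.5 = 965 J/K.

ΔS = 965 J/K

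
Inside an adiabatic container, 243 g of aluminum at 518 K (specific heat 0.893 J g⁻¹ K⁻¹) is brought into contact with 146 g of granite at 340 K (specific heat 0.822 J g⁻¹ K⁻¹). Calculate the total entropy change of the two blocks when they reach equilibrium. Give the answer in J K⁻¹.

ΔS_total = 6.54 J/K

Energy balance: T_f = (m₁c₁T₁ + m₂c₂T₂)/(m₁c₁ + m₂c₂) = 454.61 K.
ΔS₁ = m₁c₁ ln(T_f/T₁) = 216.999 × ln(454.61/518) = -28.32 J/K.
ΔS₂ = m₂c₂ ln(T_f/T₂) = 120.012 × ln(454.61/340) = 34.86 J/K.
ΔS_total = -28.32 + 34.86 = 6.54 J/K.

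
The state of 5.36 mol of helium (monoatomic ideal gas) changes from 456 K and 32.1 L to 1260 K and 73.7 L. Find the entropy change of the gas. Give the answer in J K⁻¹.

ΔS = 105 J/K

Entropy is a state function: ΔS = nC_V ln(T₂/T₁) + nR ln(V₂/V₁), with C_V = 3R/2 = 12.47 J mol⁻¹ K⁻¹ for a monoatomic ideal gas.
ΔS = 5.36 × [12.47 × ln(1260/456) + 8.314 × ln(73.7/32.1)] = 105 J/K.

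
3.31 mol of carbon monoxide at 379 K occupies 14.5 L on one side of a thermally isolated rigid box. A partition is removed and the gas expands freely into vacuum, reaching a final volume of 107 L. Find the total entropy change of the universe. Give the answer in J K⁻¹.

For an ideal gas in free expansion Q = 0 and W = 0, so T is unchanged.
Entropy is a state function; using a reversible isothermal path, ΔS_gas = nR ln(V₂/V₁) = 3.31 × 8.314 × ln(107/14.5) = 55 J/K.
The insulated surroundings exchange no heat, so ΔS_surr = 0 and ΔS_universe = ΔS_gas.

ΔS_universe = 55 J/K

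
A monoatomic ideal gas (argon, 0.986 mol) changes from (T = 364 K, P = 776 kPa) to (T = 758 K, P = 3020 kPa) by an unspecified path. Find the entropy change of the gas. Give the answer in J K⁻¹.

ΔS = 3.89 J/K

ΔS = nC_p ln(T₂/T₁) − nR ln(P₂/P₁), with C_p = 5R/2 = 20.79 J mol⁻¹ K⁻¹ for a monoatomic ideal gas.
ΔS = 0.986 × [20.79 × ln(758/364) − 8.314 × ln(3020/776)] = 3.89 J/K.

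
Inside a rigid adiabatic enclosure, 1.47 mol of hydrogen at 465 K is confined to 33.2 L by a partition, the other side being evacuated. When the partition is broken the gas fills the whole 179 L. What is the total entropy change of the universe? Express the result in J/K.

ΔS_universe = 20.6 J/K

For an ideal gas in free expansion Q = 0 and W = 0, so T is unchanged.
Entropy is a state function; using a reversible isothermal path, ΔS_gas = nR ln(V₂/V₁) = 1.47 × 8.314 × ln(179/33.2) = 20.6 J/K.
The insulated surroundings exchange no heat, so ΔS_surr = 0 and ΔS_universe = ΔS_gas.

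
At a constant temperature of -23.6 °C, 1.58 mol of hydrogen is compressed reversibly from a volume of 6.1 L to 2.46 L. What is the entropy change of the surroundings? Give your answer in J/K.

ΔS_surr = 11.9 J/K

For an isothermal ideal gas ΔS_gas = nR ln(V₂/V₁) = 1.58 × 8.314 × ln(2.46/6.1) = -11.9 J/K.
The process is reversible, so ΔS_surr = −ΔS_gas = 11.9 J/K and ΔS_universe = 0.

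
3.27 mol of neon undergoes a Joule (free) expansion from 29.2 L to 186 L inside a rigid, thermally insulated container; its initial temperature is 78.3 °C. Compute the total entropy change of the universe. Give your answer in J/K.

No heat is exchanged and no work is done, so the ideal-gas temperature stays constant.
Entropy is a state function; using a reversible isothermal path, ΔS_gas = nR ln(V₂/V₁) = 3.27 × 8.314 × ln(186/29.2) = 50.3 J/K.
The insulated surroundings exchange no heat, so ΔS_surr = 0 and ΔS_universe = ΔS_gas.

ΔS_universe = 50.3 J/K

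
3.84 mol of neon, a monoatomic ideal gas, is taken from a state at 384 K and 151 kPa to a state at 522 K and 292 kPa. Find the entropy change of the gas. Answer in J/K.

ΔS = 3.45 J/K

ΔS = nC_p ln(T₂/T₁) − nR ln(P₂/P₁), with C_p = 5R/2 = 20.79 J mol⁻¹ K⁻¹ for a monoatomic ideal gas.
ΔS = 3.84 × [20.79 × ln(522/384) − 8.314 × ln(292/151)] = 3.45 J/K.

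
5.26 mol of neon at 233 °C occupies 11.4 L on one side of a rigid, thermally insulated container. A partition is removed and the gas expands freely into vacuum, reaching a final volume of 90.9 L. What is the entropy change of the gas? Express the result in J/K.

ΔS_gas = 90.8 J/K

No heat is exchanged and no work is done, so the ideal-gas temperature stays constant.
Entropy is a state function; using a reversible isothermal path, ΔS_gas = nR ln(V₂/V₁) = 5.26 × 8.314 × ln(90.9/11.4) = 90.8 J/K.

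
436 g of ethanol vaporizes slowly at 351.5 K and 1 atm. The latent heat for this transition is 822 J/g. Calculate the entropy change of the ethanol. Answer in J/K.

ΔS = 1020 J/K

Heat absorbed by the substance: Q = mL = 436 × 822 = 358392 J.
At constant T, ΔS = Q_rev/T = 358392 / 351.5 = 1020 J/K.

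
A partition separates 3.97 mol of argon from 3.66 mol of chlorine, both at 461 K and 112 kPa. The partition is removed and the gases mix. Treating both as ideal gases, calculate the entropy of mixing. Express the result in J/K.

ΔS_mix = 43.9 J/K

Mole fractions: x_A = 3.97/7.63 = 0.52, x_B = 0.48.
ΔS_mix = −R(n_A ln x_A + n_B ln x_B) = −8.314 × (3.97 ln 0.52 + 3.66 ln 0.48) = 43.9 J/K.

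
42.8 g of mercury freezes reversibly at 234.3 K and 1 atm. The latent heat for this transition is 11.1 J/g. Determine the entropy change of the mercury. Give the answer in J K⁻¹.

ΔS = -2.03 J/K

Heat released by the substance: Q = −mL = −42.8 × 11.1 = −475.08 J.
At constant T, ΔS = Q_rev/T = −475.08 / 234.3 = -2.03 J/K.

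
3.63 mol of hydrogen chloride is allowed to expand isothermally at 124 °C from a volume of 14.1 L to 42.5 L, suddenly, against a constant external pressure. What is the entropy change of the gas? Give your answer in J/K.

Entropy is a state function, so ΔS_gas depends only on the end states.
For an isothermal ideal gas ΔS_gas = nR ln(V₂/V₁) = 3.63 × 8.314 × ln(42.5/14.1) = 33.3 J/K.

ΔS_gas = 33.3 J/K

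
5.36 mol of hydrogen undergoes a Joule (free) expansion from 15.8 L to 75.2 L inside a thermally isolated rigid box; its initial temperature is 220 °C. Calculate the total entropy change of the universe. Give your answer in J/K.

No heat is exchanged and no work is done, so the ideal-gas temperature stays constant.
Entropy is a state function; using a reversible isothermal path, ΔS_gas = nR ln(V₂/V₁) = 5.36 × 8.314 × ln(75.2/15.8) = 69.5 J/K.
The insulated surroundings exchange no heat, so ΔS_surr = 0 and ΔS_universe = ΔS_gas.

ΔS_universe = 69.5 J/K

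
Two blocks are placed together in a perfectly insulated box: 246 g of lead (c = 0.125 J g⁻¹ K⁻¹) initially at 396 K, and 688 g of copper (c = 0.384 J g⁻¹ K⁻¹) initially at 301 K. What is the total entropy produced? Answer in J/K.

ΔS_total = 1.11 J/K

Energy balance: T_f = (m₁c₁T₁ + m₂c₂T₂)/(m₁c₁ + m₂c₂) = 310.9 K.
ΔS₁ = m₁c₁ ln(T_f/T₁) = 30.75 × ln(310.9/396) = -7.439 J/K.
ΔS₂ = m₂c₂ ln(T_f/T₂) = 264.192 × ln(310.9/301) = 8.553 J/K.
ΔS_total = -7.439 + 8.553 = 1.11 J/K.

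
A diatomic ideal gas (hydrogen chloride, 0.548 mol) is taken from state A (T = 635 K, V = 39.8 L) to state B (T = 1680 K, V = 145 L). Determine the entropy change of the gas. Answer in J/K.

Entropy is a state function: ΔS = nC_V ln(T₂/T₁) + nR ln(V₂/V₁), with C_V = 5R/2 = 20.79 J mol⁻¹ K⁻¹ for a diatomic ideal gas.
ΔS = 0.548 × [20.79 × ln(1680/635) + 8.314 × ln(145/39.8)] = 17 J/K.

ΔS = 17 J/K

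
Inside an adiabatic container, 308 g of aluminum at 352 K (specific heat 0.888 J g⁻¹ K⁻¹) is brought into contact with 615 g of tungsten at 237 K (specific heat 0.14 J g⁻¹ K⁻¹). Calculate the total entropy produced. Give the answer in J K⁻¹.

Energy balance: T_f = (m₁c₁T₁ + m₂c₂T₂)/(m₁c₁ + m₂c₂) = 324.47 K.
ΔS₁ = m₁c₁ ln(T_f/T₁) = 273.504 × ln(324.47/352) = -22.28 J/K.
ΔS₂ = m₂c₂ ln(T_f/T₂) = 86.1 × ln(324.47/237) = 27.05 J/K.
ΔS_total = -22.28 + 27.05 = 4.77 J/K.

ΔS_total = 4.77 J/K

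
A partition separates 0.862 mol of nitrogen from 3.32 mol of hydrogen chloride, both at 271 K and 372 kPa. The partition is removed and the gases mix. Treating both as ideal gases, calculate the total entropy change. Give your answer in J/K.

Mole fractions: x_A = 0.862/4.18 = 0.206, x_B = 0.794.
ΔS_mix = −R(n_A ln x_A + n_B ln x_B) = −8.314 × (0.862 ln 0.206 + 3.32 ln 0.794) = 17.7 J/K.

ΔS_mix = 17.7 J/K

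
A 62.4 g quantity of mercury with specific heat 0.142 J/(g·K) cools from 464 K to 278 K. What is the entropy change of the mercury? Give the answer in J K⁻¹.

ΔS = -4.54 J/K

ΔS = ∫dQ_rev/T = m c ln(T₂/T₁) = 62.4 × 0.142 × ln(278/464) = -4.54 J/K.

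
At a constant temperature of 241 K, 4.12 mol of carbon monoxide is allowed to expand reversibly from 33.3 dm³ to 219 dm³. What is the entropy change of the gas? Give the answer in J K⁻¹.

ΔS_gas = 64.5 J/K

For an isothermal ideal gas ΔS_gas = nR ln(V₂/V₁) = 4.12 × 8.314 × ln(219/33.3) = 64.5 J/K.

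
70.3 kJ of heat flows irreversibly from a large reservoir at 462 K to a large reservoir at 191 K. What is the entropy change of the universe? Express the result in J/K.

ΔS_total = 216 J/K

ΔS_hot = −Q/T_H = −70300/462 = -152.2 J/K and ΔS_cold = +Q/T_C = 70300/191 = 368.1 J/K.
ΔS_total = -152.2 + 368.1 = 216 J/K, positive as the second law requires.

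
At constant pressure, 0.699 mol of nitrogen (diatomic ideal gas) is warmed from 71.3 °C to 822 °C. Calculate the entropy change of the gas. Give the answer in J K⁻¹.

ΔS = 23.5 J/K

In kelvin: T₁ = 344.45 K, T₂ = 1095.15 K. At constant pressure, ΔS = nC_p ln(T₂/T₁) with C_p = 7R/2 = 29.1 J mol⁻¹ K⁻¹.
ΔS = 0.699 × 29.1 × ln(1095.15/344.45) = 23.5 J/K.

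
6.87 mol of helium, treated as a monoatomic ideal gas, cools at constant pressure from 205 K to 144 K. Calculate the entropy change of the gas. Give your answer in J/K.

ΔS = -50.4 J/K

At constant pressure, ΔS = nC_p ln(T₂/T₁) with C_p = 5R/2 = 20.79 J mol⁻¹ K⁻¹.
ΔS = 6.87 × 20.79 × ln(144/205) = -50.4 J/K.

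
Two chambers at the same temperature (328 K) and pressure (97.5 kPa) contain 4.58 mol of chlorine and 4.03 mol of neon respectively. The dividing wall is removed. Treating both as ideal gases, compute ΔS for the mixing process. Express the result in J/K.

Mole fractions: x_A = 4.58/8.61 = 0.532, x_B = 0.468.
ΔS_mix = −R(n_A ln x_A + n_B ln x_B) = −8.314 × (4.58 ln 0.532 + 4.03 ln 0.468) = 49.5 J/K.

ΔS_mix = 49.5 J/K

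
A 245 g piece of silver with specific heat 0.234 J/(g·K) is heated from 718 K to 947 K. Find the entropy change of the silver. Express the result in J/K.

ΔS = 15.9 J/K

ΔS = ∫dQ_rev/T = m c ln(T₂/T₁) = 245 × 0.234 × ln(947/718) = 15.9 J/K.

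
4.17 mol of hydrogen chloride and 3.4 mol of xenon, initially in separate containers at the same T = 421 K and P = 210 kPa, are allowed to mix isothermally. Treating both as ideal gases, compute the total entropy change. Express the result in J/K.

Mole fractions: x_A = 4.17/7.57 = 0.551, x_B = 0.449.
ΔS_mix = −R(n_A ln x_A + n_B ln x_B) = −8.314 × (4.17 ln 0.551 + 3.4 ln 0.449) = 43.3 J/K.

ΔS_mix = 43.3 J/K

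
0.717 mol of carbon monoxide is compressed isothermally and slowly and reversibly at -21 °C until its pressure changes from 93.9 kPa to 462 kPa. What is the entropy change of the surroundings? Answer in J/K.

For an isothermal ideal gas ΔS_gas = nR ln(P₁/P₂) = 0.717 × 8.314 × ln(93.9/462) = -9.5 J/K.
The process is reversible, so ΔS_surr = −ΔS_gas = 9.5 J/K and ΔS_universe = 0.

ΔS_surr = 9.5 J/K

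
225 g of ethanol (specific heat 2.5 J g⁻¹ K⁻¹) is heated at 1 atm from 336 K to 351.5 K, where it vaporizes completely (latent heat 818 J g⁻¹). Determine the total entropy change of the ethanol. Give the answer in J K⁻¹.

ΔS = 549 J/K

Warming step: ΔS₁ = m c ln(T_tr/T_i) = 225 × 2.5 × ln(351.5/336) = 25.37 J/K.
Phase change: ΔS₂ = +mL/T_tr = 225 × 818 / 351.5 = 523.6 J/K.
ΔS_total = (25.37) + (523.6) = 549 J/K.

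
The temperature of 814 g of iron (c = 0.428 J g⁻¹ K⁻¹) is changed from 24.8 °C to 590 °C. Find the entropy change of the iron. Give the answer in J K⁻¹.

ΔS = 371 J/K

In kelvin: T₁ = 297.95 K, T₂ = 863.15 K. ΔS = ∫dQ_rev/T = m c ln(T₂/T₁) = 814 × 0.428 × ln(863.15/297.95) = 371 J/K.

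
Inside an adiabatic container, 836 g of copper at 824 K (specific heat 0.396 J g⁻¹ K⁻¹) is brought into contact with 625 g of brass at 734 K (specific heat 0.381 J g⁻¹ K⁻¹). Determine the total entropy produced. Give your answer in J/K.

ΔS_total = 0.92 J/K

Energy balance: T_f = (m₁c₁T₁ + m₂c₂T₂)/(m₁c₁ + m₂c₂) = 786.35 K.
ΔS₁ = m₁c₁ ln(T_f/T₁) = 331.056 × ln(786.35/824) = -15.48 J/K.
ΔS₂ = m₂c₂ ln(T_f/T₂) = 238.125 × ln(786.35/734) = 16.4 J/K.
ΔS_total = -15.48 + 16.4 = 0.92 J/K.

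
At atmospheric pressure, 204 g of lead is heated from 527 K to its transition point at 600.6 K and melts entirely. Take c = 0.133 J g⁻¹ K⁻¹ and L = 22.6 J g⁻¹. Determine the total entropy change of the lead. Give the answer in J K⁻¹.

ΔS = 11.2 J/K

Warming step: ΔS₁ = m c ln(T_tr/T_i) = 204 × 0.133 × ln(600.6/527) = 3.547 J/K.
Phase change: ΔS₂ = +mL/T_tr = 204 × 22.6 / 600.6 = 7.676 J/K.
ΔS_total = (3.547) + (7.676) = 11.2 J/K.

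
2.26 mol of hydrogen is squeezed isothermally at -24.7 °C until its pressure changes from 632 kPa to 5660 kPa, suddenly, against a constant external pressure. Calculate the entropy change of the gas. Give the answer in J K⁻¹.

Entropy is a state function, so ΔS_gas depends only on the end states.
For an isothermal ideal gas ΔS_gas = nR ln(P₁/P₂) = 2.26 × 8.314 × ln(632/5660) = -41.2 J/K.

ΔS_gas = -41.2 J/K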